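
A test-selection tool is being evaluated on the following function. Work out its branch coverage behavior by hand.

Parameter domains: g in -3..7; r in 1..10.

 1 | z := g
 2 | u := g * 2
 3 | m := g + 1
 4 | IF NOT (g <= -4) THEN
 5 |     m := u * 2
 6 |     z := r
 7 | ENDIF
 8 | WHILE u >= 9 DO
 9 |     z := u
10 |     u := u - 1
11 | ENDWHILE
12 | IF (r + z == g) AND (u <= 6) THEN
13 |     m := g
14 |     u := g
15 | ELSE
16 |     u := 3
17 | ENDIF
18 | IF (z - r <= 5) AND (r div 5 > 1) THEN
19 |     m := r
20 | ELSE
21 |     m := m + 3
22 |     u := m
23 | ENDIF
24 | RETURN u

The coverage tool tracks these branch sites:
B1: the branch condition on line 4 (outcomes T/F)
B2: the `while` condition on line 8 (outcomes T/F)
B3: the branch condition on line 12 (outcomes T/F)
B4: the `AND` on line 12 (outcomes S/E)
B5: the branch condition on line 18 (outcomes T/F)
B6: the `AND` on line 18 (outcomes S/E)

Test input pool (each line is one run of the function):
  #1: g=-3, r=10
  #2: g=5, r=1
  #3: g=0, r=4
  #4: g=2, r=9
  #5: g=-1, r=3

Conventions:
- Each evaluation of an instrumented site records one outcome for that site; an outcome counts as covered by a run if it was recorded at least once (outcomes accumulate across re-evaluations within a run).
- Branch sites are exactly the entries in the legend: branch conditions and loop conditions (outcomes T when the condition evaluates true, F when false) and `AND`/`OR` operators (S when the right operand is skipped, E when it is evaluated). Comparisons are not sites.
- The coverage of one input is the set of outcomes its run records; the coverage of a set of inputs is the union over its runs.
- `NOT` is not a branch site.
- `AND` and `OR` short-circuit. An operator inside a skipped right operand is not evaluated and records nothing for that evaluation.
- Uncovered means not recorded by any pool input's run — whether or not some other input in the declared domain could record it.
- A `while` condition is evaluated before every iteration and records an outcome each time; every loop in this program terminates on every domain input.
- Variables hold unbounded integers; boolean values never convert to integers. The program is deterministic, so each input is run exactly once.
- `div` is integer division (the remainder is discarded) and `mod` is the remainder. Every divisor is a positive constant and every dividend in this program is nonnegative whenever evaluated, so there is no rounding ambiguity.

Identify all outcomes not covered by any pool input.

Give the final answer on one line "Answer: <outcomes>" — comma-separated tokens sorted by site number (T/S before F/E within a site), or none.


#1 (g=-3, r=10) -> covered: B1=T, B2=F, B3=F, B4=S, B5=T, B6=E
#2 (g=5, r=1) -> covered: B1=T, B2=T, B2=F, B3=F, B4=S, B5=F, B6=S
#3 (g=0, r=4) -> covered: B1=T, B2=F, B3=F, B4=S, B5=F, B6=E
#4 (g=2, r=9) -> covered: B1=T, B2=F, B3=F, B4=S, B5=F, B6=E
#5 (g=-1, r=3) -> covered: B1=T, B2=F, B3=F, B4=S, B5=F, B6=E
union over the pool: B1=T, B2=T, B2=F, B3=F, B4=S, B5=T, B5=F, B6=S, B6=E
uncovered (3 of 12): B1=F, B3=T, B4=E
Answer: B1=F, B3=T, B4=E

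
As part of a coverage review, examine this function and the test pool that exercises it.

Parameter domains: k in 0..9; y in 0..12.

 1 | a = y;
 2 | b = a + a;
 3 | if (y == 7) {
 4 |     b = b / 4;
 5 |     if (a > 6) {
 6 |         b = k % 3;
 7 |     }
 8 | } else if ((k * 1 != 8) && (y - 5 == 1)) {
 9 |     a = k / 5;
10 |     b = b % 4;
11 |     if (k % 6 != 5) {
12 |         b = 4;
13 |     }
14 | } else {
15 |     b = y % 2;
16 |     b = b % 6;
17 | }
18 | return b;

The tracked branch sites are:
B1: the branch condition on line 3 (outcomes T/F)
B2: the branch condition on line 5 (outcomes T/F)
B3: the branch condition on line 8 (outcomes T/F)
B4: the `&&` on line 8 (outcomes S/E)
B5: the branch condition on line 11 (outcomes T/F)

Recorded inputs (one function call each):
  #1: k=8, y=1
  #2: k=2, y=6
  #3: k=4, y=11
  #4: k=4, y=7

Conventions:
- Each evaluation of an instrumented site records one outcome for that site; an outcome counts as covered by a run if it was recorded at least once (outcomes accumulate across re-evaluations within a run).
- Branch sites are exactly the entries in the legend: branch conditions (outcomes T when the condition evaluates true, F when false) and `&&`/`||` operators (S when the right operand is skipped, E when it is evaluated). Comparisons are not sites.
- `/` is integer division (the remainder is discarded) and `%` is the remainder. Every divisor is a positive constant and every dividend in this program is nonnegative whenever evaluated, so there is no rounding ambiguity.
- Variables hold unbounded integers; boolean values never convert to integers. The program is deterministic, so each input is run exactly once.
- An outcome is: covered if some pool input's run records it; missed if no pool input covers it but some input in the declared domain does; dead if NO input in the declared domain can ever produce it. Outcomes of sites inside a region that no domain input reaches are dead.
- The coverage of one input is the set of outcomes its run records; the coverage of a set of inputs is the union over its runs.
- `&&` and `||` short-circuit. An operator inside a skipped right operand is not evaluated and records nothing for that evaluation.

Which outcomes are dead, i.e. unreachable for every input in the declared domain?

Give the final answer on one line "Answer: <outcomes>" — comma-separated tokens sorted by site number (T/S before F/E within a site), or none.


sweeping the full domain (130 inputs) for each outcome:
  B2=F: never recorded by any domain input -> dead
  reachable outcomes have witnesses, e.g. B1=T (e.g. k=0, y=7), B1=F (e.g. k=0, y=0), B2=T (e.g. k=0, y=7), B3=T (e.g. k=0, y=6)
Answer: B2=F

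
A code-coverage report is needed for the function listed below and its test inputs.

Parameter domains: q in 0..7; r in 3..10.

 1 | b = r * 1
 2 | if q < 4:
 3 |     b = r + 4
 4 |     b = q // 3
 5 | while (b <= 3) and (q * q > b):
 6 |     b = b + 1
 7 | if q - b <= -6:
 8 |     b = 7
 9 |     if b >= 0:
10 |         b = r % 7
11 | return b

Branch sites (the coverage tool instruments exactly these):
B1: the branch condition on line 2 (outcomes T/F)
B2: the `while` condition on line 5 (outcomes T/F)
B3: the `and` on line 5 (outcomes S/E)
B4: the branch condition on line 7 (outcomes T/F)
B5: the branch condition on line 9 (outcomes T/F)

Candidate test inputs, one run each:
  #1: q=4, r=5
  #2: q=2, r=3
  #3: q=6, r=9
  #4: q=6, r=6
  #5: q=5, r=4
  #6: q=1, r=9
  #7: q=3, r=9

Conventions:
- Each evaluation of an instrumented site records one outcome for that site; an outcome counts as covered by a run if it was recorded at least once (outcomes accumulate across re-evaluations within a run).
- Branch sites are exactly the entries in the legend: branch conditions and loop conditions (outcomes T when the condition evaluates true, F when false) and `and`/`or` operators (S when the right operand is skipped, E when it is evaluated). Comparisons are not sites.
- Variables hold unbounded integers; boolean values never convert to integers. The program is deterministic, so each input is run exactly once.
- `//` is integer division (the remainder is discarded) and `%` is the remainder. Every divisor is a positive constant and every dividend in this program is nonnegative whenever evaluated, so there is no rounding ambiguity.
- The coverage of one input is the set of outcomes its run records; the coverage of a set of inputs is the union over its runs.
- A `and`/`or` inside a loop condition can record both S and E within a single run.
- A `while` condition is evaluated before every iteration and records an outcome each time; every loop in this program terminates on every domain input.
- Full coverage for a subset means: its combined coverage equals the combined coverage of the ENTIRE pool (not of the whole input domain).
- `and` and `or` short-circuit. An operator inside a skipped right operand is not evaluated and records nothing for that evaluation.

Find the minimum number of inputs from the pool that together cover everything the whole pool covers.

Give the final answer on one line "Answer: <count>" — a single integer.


input #1 (q=4, r=5): covers B1=F, B2=F, B3=S, B4=F
input #2 (q=2, r=3): covers B1=T, B2=T, B2=F, B3=S, B3=E, B4=F
input #3 (q=6, r=9): covers B1=F, B2=F, B3=S, B4=F
input #4 (q=6, r=6): covers B1=F, B2=F, B3=S, B4=F
input #5 (q=5, r=4): covers B1=F, B2=F, B3=S, B4=F
input #6 (q=1, r=9): covers B1=T, B2=T, B2=F, B3=E, B4=F
input #7 (q=3, r=9): covers B1=T, B2=T, B2=F, B3=S, B3=E, B4=F
union over all inputs: B1=T, B1=F, B2=T, B2=F, B3=S, B3=E, B4=F (7 outcomes)
size 1 is not enough: best union over all size-1 subsets is 6/7
size 2: inputs {1, 2} cover all 7 outcomes, and no lexicographically smaller subset of this size does
Answer: 2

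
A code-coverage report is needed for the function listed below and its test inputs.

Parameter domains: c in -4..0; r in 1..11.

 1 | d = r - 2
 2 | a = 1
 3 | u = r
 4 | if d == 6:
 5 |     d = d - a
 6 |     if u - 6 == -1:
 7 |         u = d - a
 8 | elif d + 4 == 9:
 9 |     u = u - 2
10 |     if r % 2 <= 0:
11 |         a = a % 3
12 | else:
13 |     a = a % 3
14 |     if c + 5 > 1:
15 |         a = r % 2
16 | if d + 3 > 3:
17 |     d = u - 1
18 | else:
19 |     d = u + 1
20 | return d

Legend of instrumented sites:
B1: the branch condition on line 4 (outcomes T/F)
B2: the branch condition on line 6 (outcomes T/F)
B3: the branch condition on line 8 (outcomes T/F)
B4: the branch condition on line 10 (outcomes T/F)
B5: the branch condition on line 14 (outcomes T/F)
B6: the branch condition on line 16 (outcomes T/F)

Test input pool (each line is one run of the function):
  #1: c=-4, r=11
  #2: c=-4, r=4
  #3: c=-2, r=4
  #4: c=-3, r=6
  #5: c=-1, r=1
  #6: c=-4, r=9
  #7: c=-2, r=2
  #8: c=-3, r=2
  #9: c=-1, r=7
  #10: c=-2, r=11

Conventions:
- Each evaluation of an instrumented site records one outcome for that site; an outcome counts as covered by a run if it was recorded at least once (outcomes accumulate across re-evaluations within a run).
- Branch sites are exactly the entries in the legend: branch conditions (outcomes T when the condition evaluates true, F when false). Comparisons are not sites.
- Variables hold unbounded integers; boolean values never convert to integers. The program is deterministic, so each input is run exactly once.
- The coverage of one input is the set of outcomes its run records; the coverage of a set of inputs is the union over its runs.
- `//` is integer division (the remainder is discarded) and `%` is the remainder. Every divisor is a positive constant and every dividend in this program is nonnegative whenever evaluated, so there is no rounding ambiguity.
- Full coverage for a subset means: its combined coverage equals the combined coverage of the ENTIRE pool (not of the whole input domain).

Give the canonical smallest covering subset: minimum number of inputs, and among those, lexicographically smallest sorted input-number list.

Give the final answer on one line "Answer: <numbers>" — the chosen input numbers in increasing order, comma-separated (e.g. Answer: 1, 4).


input #1 (c=-4, r=11): events B1->F, B3->F, B5->F, B6->T; covers B1=F, B3=F, B5=F, B6=T
input #2 (c=-4, r=4): events B1->F, B3->F, B5->F, B6->T; covers B1=F, B3=F, B5=F, B6=T
input #3 (c=-2, r=4): events B1->F, B3->F, B5->T, B6->T; covers B1=F, B3=F, B5=T, B6=T
input #4 (c=-3, r=6): events B1->F, B3->F, B5->T, B6->T; covers B1=F, B3=F, B5=T, B6=T
input #5 (c=-1, r=1): events B1->F, B3->F, B5->T, B6->F; covers B1=F, B3=F, B5=T, B6=F
input #6 (c=-4, r=9): events B1->F, B3->F, B5->F, B6->T; covers B1=F, B3=F, B5=F, B6=T
input #7 (c=-2, r=2): events B1->F, B3->F, B5->T, B6->F; covers B1=F, B3=F, B5=T, B6=F
input #8 (c=-3, r=2): events B1->F, B3->F, B5->T, B6->F; covers B1=F, B3=F, B5=T, B6=F
input #9 (c=-1, r=7): events B1->F, B3->T, B4->F, B6->T; covers B1=F, B3=T, B4=F, B6=T
input #10 (c=-2, r=11): events B1->F, B3->F, B5->T, B6->T; covers B1=F, B3=F, B5=T, B6=T
the full pool covers 8 outcomes: B1=F, B3=T, B3=F, B4=F, B5=T, B5=F, B6=T, B6=F
no size-1 subset reaches all 8 outcomes (best union: 4/8)
no size-2 subset reaches all 8 outcomes (best union: 7/8)
inputs {1, 5, 9} (size 3) cover everything; no size-3 subset with a lexicographically smaller index list covers all 8
Answer: 1, 5, 9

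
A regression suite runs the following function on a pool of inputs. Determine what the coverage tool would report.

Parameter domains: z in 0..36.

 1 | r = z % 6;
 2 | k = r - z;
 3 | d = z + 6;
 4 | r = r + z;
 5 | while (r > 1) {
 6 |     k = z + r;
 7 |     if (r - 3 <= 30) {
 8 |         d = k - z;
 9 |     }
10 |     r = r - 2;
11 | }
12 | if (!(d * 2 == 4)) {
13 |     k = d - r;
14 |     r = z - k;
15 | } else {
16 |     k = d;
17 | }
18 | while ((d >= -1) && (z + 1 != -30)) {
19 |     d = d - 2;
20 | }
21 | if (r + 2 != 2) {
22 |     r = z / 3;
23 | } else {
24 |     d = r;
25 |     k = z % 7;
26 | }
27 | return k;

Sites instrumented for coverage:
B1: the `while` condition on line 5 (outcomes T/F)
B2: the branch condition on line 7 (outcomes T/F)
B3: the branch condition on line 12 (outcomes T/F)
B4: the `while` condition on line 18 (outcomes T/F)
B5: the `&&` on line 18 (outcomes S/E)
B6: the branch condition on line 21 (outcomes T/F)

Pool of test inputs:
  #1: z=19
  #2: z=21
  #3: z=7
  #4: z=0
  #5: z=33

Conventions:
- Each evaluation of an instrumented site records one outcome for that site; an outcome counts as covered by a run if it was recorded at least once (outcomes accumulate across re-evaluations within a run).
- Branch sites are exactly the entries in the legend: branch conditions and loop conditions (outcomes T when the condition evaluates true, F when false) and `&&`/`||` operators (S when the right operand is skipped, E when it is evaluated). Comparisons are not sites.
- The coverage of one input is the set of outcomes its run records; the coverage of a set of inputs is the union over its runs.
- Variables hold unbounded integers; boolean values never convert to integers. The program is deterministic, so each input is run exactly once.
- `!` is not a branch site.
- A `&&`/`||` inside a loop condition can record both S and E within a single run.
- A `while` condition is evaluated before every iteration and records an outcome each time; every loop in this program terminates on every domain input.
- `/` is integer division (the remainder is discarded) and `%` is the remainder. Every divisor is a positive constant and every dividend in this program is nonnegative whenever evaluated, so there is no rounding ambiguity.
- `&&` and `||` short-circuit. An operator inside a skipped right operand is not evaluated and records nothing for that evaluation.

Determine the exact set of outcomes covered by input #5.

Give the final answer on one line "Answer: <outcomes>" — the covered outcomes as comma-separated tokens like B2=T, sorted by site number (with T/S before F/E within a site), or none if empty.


Event log for input #5 (z=33):
  B1->T, B2->F, B1->T, B2->F, B1->T, B2->T, B1->T, B2->T, B1->T, B2->T
  B1->T, B2->T, B1->T, B2->T, B1->T, B2->T, B1->T, B2->T, B1->T, B2->T
  B1->T, B2->T, B1->T, B2->T, B1->T, B2->T, B1->T, B2->T, B1->T, B2->T
  B1->T, B2->T, B1->T, B2->T, B1->T, B2->T, B1->F, B3->F, B5->E, B4->T
  B5->E, B4->T, B5->S, B4->F, B6->F
distinct outcomes covered: B1=T, B1=F, B2=T, B2=F, B3=F, B4=T, B4=F, B5=S, B5=E, B6=F
Answer: B1=T, B1=F, B2=T, B2=F, B3=F, B4=T, B4=F, B5=S, B5=E, B6=F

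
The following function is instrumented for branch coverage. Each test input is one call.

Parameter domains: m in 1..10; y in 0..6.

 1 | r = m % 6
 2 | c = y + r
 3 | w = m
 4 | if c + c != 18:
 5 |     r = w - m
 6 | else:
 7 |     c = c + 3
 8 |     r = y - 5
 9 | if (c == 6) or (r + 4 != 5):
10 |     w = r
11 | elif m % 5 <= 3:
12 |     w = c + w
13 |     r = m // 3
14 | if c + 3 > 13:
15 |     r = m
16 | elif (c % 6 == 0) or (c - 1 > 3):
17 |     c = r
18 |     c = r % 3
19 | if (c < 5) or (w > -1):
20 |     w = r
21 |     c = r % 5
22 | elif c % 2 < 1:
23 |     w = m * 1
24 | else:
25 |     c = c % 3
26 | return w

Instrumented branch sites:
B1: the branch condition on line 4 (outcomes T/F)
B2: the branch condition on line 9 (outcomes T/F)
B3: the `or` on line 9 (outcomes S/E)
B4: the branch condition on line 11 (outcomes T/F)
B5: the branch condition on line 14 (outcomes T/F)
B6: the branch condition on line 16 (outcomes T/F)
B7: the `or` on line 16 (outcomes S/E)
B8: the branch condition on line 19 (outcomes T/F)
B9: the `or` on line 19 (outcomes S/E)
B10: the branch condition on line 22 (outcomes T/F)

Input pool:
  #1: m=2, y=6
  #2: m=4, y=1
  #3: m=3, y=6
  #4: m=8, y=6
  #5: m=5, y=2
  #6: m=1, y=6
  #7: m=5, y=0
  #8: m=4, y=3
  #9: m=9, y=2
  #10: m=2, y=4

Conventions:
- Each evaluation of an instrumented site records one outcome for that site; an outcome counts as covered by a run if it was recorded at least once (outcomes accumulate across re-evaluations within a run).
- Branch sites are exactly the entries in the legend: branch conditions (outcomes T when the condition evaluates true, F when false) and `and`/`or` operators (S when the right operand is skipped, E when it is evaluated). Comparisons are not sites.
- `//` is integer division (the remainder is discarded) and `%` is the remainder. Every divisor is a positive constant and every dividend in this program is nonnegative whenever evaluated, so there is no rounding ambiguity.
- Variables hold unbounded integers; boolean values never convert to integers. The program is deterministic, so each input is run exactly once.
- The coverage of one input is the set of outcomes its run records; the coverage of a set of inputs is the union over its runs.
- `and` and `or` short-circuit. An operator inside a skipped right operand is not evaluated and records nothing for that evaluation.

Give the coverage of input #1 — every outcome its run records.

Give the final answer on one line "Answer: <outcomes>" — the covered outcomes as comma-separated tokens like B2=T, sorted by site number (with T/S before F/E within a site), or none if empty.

Simulating input #1 (m=2, y=6) step by step:
  B1->T, B3->E, B2->T, B5->F, B7->E, B6->T, B9->S, B8->T
deduplicating events, the covered set is: B1=T, B2=T, B3=E, B5=F, B6=T, B7=E, B8=T, B9=S

Answer: B1=T, B2=T, B3=E, B5=F, B6=T, B7=E, B8=T, B9=S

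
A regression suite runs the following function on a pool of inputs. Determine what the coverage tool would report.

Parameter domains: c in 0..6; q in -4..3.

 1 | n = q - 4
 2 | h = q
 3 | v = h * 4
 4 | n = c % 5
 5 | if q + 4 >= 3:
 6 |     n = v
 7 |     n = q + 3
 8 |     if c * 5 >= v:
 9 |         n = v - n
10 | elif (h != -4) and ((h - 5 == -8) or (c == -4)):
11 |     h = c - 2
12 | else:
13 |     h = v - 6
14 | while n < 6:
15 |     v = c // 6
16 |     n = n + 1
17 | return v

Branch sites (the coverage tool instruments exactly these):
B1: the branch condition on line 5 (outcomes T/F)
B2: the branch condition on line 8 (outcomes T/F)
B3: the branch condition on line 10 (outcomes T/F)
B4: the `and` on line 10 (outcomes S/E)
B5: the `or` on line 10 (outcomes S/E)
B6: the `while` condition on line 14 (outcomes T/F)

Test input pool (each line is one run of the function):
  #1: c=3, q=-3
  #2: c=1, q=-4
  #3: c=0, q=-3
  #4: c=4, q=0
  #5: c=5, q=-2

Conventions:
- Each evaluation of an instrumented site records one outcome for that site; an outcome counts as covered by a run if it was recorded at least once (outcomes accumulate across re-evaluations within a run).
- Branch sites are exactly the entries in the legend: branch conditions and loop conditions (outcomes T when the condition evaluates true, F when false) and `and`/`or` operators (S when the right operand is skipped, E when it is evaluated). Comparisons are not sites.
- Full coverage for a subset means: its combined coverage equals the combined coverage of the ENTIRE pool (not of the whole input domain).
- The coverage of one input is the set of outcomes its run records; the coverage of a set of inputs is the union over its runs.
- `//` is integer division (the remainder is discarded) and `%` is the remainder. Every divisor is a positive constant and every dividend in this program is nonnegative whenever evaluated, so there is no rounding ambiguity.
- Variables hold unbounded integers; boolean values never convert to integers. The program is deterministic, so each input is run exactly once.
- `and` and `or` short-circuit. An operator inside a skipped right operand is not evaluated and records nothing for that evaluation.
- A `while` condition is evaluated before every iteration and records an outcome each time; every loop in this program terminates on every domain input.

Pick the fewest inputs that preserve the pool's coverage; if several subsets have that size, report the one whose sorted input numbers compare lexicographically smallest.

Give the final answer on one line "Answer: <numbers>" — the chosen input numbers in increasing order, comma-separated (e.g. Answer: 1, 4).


run #1 (c=3, q=-3) runs B1->F, B4->E, B5->S, B3->T, B6->T, B6->T, B6->T, B6->F; records B1=F, B3=T, B4=E, B5=S, B6=T, B6=F
run #2 (c=1, q=-4) runs B1->F, B4->S, B3->F, B6->T, B6->T, B6->T, B6->T, B6->T, B6->F; records B1=F, B3=F, B4=S, B6=T, B6=F
run #3 (c=0, q=-3) runs B1->F, B4->E, B5->S, B3->T, B6->T, B6->T, B6->T, B6->T, B6->T, B6->T, B6->F; records B1=F, B3=T, B4=E, B5=S, B6=T, B6=F
run #4 (c=4, q=0) runs B1->T, B2->T, B6->T, B6->T, B6->T, B6->T, B6->T, B6->T, B6->T, B6->T, B6->T, B6->F; records B1=T, B2=T, B6=T, B6=F
run #5 (c=5, q=-2) runs B1->F, B4->E, B5->E, B3->F, B6->T, B6->T, B6->T, B6->T, B6->T, B6->T, B6->F; records B1=F, B3=F, B4=E, B5=E, B6=T, B6=F
pool-wide coverage (11 outcomes): B1=T, B1=F, B2=T, B3=T, B3=F, B4=S, B4=E, B5=S, B5=E, B6=T, B6=F
every size-1 subset falls short of the 11 outcomes (best: 6/11)
every size-2 subset falls short of the 11 outcomes (best: 8/11)
every size-3 subset falls short of the 11 outcomes (best: 10/11)
at size 4, {1, 2, 4, 5} reaches all 11 outcomes; every lexicographically earlier size-4 subset fails
Answer: 1, 2, 4, 5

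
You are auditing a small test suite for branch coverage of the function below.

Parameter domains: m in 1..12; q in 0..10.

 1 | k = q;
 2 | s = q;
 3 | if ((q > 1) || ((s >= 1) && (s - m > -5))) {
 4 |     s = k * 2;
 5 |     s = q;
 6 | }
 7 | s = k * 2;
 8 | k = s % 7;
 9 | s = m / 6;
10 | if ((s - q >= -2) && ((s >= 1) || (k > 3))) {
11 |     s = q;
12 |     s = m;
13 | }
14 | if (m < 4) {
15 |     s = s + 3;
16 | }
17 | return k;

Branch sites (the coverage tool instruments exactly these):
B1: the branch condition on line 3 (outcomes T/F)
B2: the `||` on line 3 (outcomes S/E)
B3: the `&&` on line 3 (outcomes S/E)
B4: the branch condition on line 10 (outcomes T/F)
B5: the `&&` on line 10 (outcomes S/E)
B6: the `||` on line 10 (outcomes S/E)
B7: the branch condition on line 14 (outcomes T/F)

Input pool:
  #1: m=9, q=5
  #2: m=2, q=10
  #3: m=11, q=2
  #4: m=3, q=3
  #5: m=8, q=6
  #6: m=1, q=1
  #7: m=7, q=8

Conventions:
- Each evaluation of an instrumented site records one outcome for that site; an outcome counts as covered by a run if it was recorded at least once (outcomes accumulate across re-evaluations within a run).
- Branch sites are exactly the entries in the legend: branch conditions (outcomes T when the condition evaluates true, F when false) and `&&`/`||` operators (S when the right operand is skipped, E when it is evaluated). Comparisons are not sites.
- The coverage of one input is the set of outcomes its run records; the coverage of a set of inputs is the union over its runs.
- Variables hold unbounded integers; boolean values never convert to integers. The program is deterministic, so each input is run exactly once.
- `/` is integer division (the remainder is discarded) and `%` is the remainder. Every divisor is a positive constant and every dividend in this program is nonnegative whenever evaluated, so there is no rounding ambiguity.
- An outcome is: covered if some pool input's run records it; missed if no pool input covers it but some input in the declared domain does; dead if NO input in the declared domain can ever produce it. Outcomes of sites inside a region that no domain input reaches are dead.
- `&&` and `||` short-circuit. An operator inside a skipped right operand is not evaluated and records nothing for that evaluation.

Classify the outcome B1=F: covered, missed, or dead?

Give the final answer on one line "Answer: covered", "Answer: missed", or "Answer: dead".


no pool input records B1=F
but domain input (m=1, q=0) does record it -> reachable, so missed
Answer: missed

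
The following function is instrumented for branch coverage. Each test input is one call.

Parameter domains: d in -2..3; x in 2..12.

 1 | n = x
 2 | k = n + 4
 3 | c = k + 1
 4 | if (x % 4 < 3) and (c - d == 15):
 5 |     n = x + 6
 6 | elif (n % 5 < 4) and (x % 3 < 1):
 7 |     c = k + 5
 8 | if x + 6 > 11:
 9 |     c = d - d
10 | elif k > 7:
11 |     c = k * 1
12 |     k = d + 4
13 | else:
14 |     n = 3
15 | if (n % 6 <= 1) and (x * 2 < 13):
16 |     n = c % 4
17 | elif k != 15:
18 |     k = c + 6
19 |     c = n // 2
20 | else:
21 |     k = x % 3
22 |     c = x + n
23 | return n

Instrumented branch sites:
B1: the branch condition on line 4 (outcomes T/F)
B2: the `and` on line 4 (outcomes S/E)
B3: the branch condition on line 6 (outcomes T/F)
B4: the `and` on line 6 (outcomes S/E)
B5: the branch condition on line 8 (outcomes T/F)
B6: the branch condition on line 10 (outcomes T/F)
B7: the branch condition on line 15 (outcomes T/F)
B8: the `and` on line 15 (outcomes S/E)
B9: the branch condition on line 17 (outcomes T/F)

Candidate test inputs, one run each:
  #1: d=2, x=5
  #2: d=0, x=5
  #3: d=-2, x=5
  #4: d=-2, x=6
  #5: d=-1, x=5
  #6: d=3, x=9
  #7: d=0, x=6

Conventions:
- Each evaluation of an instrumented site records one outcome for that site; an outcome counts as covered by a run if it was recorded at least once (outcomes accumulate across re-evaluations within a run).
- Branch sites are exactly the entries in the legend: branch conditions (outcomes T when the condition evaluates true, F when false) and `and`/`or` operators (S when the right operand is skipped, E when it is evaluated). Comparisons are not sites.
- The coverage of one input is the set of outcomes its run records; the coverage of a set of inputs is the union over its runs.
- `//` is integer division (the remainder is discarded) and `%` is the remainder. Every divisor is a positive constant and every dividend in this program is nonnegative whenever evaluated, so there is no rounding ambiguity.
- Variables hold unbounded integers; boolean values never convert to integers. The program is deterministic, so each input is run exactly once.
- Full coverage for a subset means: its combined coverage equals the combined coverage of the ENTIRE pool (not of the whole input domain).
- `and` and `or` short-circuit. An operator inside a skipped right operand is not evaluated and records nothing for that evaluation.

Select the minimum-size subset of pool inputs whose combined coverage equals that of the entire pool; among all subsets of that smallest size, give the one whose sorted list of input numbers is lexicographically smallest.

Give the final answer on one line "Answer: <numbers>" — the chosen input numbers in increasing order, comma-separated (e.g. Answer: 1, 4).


input #1 (d=2, x=5): events B2->E, B1->F, B4->E, B3->F, B5->F, B6->T, B8->S, B7->F, B9->T; covers B1=F, B2=E, B3=F, B4=E, B5=F, B6=T, B7=F, B8=S, B9=T
input #2 (d=0, x=5): events B2->E, B1->F, B4->E, B3->F, B5->F, B6->T, B8->S, B7->F, B9->T; covers B1=F, B2=E, B3=F, B4=E, B5=F, B6=T, B7=F, B8=S, B9=T
input #3 (d=-2, x=5): events B2->E, B1->F, B4->E, B3->F, B5->F, B6->T, B8->S, B7->F, B9->T; covers B1=F, B2=E, B3=F, B4=E, B5=F, B6=T, B7=F, B8=S, B9=T
input #4 (d=-2, x=6): events B2->E, B1->F, B4->E, B3->T, B5->T, B8->E, B7->T; covers B1=F, B2=E, B3=T, B4=E, B5=T, B7=T, B8=E
input #5 (d=-1, x=5): events B2->E, B1->F, B4->E, B3->F, B5->F, B6->T, B8->S, B7->F, B9->T; covers B1=F, B2=E, B3=F, B4=E, B5=F, B6=T, B7=F, B8=S, B9=T
input #6 (d=3, x=9): events B2->E, B1->F, B4->S, B3->F, B5->T, B8->S, B7->F, B9->T; covers B1=F, B2=E, B3=F, B4=S, B5=T, B7=F, B8=S, B9=T
input #7 (d=0, x=6): events B2->E, B1->F, B4->E, B3->T, B5->T, B8->E, B7->T; covers B1=F, B2=E, B3=T, B4=E, B5=T, B7=T, B8=E
pool-wide coverage (14 outcomes): B1=F, B2=E, B3=T, B3=F, B4=S, B4=E, B5=T, B5=F, B6=T, B7=T, B7=F, B8=S, B8=E, B9=T
every size-1 subset falls short of the 14 outcomes (best: 9/14)
every size-2 subset falls short of the 14 outcomes (best: 13/14)
inputs {1, 4, 6} (size 3) cover everything; no size-3 subset with a lexicographically smaller index list covers all 14
Answer: 1, 4, 6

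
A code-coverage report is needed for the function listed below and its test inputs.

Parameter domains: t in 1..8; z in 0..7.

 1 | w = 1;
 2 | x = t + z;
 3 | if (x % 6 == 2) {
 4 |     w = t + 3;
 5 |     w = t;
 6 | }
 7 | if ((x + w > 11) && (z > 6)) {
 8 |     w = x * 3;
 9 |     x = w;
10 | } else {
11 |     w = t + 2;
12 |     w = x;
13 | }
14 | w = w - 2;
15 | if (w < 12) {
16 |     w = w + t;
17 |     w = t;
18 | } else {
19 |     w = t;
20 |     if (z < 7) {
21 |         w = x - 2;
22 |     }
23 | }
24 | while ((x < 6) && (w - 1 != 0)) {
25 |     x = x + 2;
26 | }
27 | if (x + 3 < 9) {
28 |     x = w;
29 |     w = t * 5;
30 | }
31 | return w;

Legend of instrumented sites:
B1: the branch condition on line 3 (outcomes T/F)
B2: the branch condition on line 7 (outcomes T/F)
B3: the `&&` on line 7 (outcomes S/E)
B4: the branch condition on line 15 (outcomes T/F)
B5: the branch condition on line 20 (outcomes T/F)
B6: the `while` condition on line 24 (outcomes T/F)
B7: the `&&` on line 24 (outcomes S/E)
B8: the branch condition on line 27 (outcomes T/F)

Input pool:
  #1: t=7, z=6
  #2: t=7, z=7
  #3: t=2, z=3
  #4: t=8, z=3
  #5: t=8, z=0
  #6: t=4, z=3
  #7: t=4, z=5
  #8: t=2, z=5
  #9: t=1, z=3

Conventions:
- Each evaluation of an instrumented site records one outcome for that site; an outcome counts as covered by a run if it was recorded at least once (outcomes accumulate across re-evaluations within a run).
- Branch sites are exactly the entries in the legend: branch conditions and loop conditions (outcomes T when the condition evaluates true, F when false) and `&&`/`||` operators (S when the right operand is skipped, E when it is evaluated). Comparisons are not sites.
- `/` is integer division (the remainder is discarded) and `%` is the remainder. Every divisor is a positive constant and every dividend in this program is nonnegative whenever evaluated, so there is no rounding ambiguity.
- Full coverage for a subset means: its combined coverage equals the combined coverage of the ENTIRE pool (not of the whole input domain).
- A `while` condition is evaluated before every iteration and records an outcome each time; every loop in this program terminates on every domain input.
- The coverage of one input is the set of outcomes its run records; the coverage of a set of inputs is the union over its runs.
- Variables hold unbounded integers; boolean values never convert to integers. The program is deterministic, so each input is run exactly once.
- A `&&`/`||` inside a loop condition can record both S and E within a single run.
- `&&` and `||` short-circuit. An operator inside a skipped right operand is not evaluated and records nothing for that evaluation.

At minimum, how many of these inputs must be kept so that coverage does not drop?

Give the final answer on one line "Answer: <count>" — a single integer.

#1 (t=7, z=6) -> B1->F, B3->E, B2->F, B4->T, B7->S, B6->F, B8->F; covered: B1=F, B2=F, B3=E, B4=T, B6=F, B7=S, B8=F
#2 (t=7, z=7) -> B1->T, B3->E, B2->T, B4->F, B5->F, B7->S, B6->F, B8->F; covered: B1=T, B2=T, B3=E, B4=F, B5=F, B6=F, B7=S, B8=F
#3 (t=2, z=3) -> B1->F, B3->S, B2->F, B4->T, B7->E, B6->T, B7->S, B6->F, B8->F; covered: B1=F, B2=F, B3=S, B4=T, B6=T, B6=F, B7=S, B7=E, B8=F
#4 (t=8, z=3) -> B1->F, B3->E, B2->F, B4->T, B7->S, B6->F, B8->F; covered: B1=F, B2=F, B3=E, B4=T, B6=F, B7=S, B8=F
#5 (t=8, z=0) -> B1->T, B3->E, B2->F, B4->T, B7->S, B6->F, B8->F; covered: B1=T, B2=F, B3=E, B4=T, B6=F, B7=S, B8=F
#6 (t=4, z=3) -> B1->F, B3->S, B2->F, B4->T, B7->S, B6->F, B8->F; covered: B1=F, B2=F, B3=S, B4=T, B6=F, B7=S, B8=F
#7 (t=4, z=5) -> B1->F, B3->S, B2->F, B4->T, B7->S, B6->F, B8->F; covered: B1=F, B2=F, B3=S, B4=T, B6=F, B7=S, B8=F
#8 (t=2, z=5) -> B1->F, B3->S, B2->F, B4->T, B7->S, B6->F, B8->F; covered: B1=F, B2=F, B3=S, B4=T, B6=F, B7=S, B8=F
#9 (t=1, z=3) -> B1->F, B3->S, B2->F, B4->T, B7->E, B6->F, B8->T; covered: B1=F, B2=F, B3=S, B4=T, B6=F, B7=E, B8=T
together the pool reaches 15 outcomes: B1=T, B1=F, B2=T, B2=F, B3=S, B3=E, B4=T, B4=F, B5=F, B6=T, B6=F, B7=S, B7=E, B8=T, B8=F
checked all size-1 subsets: none covers 15 outcomes (max 9/15)
checked all size-2 subsets: none covers 15 outcomes (max 14/15)
size 3: inputs {2, 3, 9} cover all 15 outcomes, and no lexicographically smaller subset of this size does

Answer: 3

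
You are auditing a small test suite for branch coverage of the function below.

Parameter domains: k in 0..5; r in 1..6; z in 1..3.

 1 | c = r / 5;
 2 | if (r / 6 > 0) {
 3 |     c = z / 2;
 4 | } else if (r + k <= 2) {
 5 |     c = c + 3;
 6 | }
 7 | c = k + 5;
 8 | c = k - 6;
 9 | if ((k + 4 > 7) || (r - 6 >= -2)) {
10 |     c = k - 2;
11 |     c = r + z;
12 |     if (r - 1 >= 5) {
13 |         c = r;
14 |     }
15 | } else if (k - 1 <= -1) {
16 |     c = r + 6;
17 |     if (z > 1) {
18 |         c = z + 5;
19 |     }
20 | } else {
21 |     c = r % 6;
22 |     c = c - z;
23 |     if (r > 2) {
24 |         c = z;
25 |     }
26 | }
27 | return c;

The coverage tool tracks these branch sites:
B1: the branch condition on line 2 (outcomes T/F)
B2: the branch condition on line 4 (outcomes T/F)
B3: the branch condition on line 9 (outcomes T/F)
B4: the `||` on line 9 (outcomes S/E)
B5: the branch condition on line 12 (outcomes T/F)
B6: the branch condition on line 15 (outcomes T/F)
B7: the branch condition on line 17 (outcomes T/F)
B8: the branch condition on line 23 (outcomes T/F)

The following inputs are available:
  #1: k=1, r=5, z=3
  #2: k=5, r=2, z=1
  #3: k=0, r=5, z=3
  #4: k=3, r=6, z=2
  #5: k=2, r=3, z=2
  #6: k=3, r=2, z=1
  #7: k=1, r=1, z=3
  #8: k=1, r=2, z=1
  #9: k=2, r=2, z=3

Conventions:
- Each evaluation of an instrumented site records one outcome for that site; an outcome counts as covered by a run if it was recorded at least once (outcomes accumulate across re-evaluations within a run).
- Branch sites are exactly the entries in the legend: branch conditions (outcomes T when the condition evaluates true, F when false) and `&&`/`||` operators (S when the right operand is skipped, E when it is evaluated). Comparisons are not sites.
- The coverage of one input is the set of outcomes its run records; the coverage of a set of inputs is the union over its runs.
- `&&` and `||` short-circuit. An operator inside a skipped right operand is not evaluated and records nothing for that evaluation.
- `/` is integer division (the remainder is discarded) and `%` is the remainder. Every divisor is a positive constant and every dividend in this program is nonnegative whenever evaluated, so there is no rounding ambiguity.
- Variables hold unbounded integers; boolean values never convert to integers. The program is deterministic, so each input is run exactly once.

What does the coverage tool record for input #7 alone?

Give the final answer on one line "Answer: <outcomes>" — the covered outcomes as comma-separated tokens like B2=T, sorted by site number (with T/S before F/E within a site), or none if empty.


Tracing the run of input #7 (k=1, r=1, z=3):
  B1->F, B2->T, B4->E, B3->F, B6->F, B8->F
collecting distinct outcomes: B1=F, B2=T, B3=F, B4=E, B6=F, B8=F
Answer: B1=F, B2=T, B3=F, B4=E, B6=F, B8=F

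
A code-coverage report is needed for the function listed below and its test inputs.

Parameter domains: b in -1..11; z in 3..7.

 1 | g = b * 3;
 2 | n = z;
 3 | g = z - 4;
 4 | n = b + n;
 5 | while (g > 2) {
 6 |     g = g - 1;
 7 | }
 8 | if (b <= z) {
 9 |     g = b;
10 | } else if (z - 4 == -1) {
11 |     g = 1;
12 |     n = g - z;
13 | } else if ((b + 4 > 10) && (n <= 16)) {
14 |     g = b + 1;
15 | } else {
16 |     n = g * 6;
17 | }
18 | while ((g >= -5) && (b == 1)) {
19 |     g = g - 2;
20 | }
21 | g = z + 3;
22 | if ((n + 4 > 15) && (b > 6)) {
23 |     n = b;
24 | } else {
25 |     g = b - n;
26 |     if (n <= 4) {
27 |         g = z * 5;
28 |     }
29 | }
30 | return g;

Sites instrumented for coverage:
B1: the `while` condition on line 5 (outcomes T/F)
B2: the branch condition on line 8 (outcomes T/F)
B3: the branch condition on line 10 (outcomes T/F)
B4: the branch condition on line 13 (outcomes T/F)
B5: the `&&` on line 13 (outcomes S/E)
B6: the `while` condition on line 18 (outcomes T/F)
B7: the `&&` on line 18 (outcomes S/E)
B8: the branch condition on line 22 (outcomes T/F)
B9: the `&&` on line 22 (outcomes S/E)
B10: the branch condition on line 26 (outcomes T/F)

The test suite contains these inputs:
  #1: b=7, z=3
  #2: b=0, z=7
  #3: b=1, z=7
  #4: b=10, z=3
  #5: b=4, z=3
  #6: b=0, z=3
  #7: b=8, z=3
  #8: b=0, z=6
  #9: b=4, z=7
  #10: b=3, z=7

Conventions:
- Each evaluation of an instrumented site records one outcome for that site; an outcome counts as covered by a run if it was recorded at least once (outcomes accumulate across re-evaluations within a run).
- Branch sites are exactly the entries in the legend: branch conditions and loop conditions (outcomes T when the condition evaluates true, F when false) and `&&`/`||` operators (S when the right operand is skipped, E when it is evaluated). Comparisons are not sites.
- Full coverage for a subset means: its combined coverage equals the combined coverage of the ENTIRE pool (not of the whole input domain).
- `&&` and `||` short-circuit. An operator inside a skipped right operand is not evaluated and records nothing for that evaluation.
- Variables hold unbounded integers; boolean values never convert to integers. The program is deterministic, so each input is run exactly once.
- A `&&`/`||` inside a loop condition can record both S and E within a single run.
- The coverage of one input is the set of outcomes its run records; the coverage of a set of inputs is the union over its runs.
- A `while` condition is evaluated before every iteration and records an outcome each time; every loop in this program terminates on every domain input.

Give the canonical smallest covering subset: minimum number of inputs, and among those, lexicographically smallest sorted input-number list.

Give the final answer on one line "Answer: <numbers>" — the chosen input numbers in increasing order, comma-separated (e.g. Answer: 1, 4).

#1 (b=7, z=3) -> B1->F, B2->F, B3->T, B7->E, B6->F, B9->S, B8->F, B10->T; covered: B1=F, B2=F, B3=T, B6=F, B7=E, B8=F, B9=S, B10=T
#2 (b=0, z=7) -> B1->T, B1->F, B2->T, B7->E, B6->F, B9->S, B8->F, B10->F; covered: B1=T, B1=F, B2=T, B6=F, B7=E, B8=F, B9=S, B10=F
#3 (b=1, z=7) -> B1->T, B1->F, B2->T, B7->E, B6->T, B7->E, B6->T, B7->E, B6->T, B7->E, B6->T, B7->S, B6->F, B9->S, ...; covered: B1=T, B1=F, B2=T, B6=T, B6=F, B7=S, B7=E, B8=F, B9=S, B10=F
#4 (b=10, z=3) -> B1->F, B2->F, B3->T, B7->E, B6->F, B9->S, B8->F, B10->T; covered: B1=F, B2=F, B3=T, B6=F, B7=E, B8=F, B9=S, B10=T
#5 (b=4, z=3) -> B1->F, B2->F, B3->T, B7->E, B6->F, B9->S, B8->F, B10->T; covered: B1=F, B2=F, B3=T, B6=F, B7=E, B8=F, B9=S, B10=T
#6 (b=0, z=3) -> B1->F, B2->T, B7->E, B6->F, B9->S, B8->F, B10->T; covered: B1=F, B2=T, B6=F, B7=E, B8=F, B9=S, B10=T
#7 (b=8, z=3) -> B1->F, B2->F, B3->T, B7->E, B6->F, B9->S, B8->F, B10->T; covered: B1=F, B2=F, B3=T, B6=F, B7=E, B8=F, B9=S, B10=T
#8 (b=0, z=6) -> B1->F, B2->T, B7->E, B6->F, B9->S, B8->F, B10->F; covered: B1=F, B2=T, B6=F, B7=E, B8=F, B9=S, B10=F
#9 (b=4, z=7) -> B1->T, B1->F, B2->T, B7->E, B6->F, B9->S, B8->F, B10->F; covered: B1=T, B1=F, B2=T, B6=F, B7=E, B8=F, B9=S, B10=F
#10 (b=3, z=7) -> B1->T, B1->F, B2->T, B7->E, B6->F, B9->S, B8->F, B10->F; covered: B1=T, B1=F, B2=T, B6=F, B7=E, B8=F, B9=S, B10=F
together the pool reaches 13 outcomes: B1=T, B1=F, B2=T, B2=F, B3=T, B6=T, B6=F, B7=S, B7=E, B8=F, B9=S, B10=T, B10=F
size 1 is not enough: best union over all size-1 subsets is 10/13
at size 2, {1, 3} reaches all 13 outcomes; every lexicographically earlier size-2 subset fails

Answer: 1, 3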